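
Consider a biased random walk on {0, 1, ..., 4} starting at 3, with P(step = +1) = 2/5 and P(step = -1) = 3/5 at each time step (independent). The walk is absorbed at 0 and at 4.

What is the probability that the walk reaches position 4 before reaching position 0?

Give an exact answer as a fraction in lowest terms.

Biased walk: p = 2/5, q = 3/5, r = q/p = 3/2
Gambler's ruin: P(hit 4 before 0 | start at 3) = (1 - r^a)/(1 - r^N)
r^3 = 27/8; r^4 = 81/16
P = (1 - 27/8) / (1 - 81/16) = -19/8 / -65/16 = 38/65

Answer: 38/65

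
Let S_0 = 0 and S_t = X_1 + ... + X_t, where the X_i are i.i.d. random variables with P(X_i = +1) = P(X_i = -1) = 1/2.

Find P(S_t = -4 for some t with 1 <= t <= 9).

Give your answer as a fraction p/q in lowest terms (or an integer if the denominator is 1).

Answer: 23/128

Derivation:
Count via complement. Let g(t,s) = #length-t paths at position s with S_1..S_t all ≠ -4.
g(t,s) = g(t-1,s-1) + g(t-1,s+1) for s ≠ -4; g(t,-4) = 0.
t=0: g(0,0)=1
t=1: g(1,-1)=1 g(1,1)=1
t=2: g(2,-2)=1 g(2,0)=2 g(2,2)=1
t=3: g(3,-3)=1 g(3,-1)=3 g(3,1)=3 g(3,3)=1
t=4: g(4,-2)=4 g(4,0)=6 g(4,2)=4 g(4,4)=1
t=5: g(5,-3)=4 g(5,-1)=10 g(5,1)=10 g(5,3)=5 g(5,5)=1
t=6: g(6,-2)=14 g(6,0)=20 g(6,2)=15 g(6,4)=6 g(6,6)=1
t=7: g(7,-3)=14 g(7,-1)=34 g(7,1)=35 g(7,3)=21 g(7,5)=7 g(7,7)=1
t=8: g(8,-2)=48 g(8,0)=69 g(8,2)=56 g(8,4)=28 g(8,6)=8 g(8,8)=1
t=9: g(9,-3)=48 g(9,-1)=117 g(9,1)=125 g(9,3)=84 g(9,5)=36 g(9,7)=9 g(9,9)=1
Paths never hitting -4: Σ_s g(9,s) = 420
Paths hitting -4: 2^9 - 420 = 92
P = 92/512 = 23/128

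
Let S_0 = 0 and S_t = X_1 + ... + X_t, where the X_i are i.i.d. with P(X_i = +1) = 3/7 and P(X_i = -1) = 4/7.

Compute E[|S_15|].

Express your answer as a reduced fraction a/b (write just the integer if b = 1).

S_15 takes values m ≡ 1 (mod 2) with |m| ≤ 15; P(S_15=m) = C(15,(15+m)/2) · (3/7)^((15+m)/2) · (4/7)^((15-m)/2).
Distribution: P(S=-15)=1073741824/4747561509943, P(S=-13)=12079595520/4747561509943, P(S=-11)=9059696640/678223072849, P(S=-9)=29444014080/678223072849, P(S=-7)=66249031680/678223072849, P(S=-5)=109310902272/678223072849, P(S=-3)=136638627840/678223072849, P(S=-1)=922310737920/4747561509943, P(S=1)=691733053440/4747561509943, P(S=3)=57644421120/678223072849, P(S=5)=25939989504/678223072849, P(S=7)=8843178240/678223072849, P(S=9)=2210794560/678223072849, P(S=11)=382637520/678223072849, P(S=13)=286978140/4747561509943, P(S=15)=14348907/4747561509943
E[|S_15|] = Σ_m |m|·P(S_15=m) = 2429383830135/678223072849

Answer: 2429383830135/678223072849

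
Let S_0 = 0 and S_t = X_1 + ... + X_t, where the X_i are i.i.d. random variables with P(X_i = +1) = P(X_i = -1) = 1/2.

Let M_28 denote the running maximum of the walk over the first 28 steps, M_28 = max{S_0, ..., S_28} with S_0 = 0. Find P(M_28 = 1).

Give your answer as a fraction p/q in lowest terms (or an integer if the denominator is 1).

Answer: 2340135/16777216

Derivation:
Let M_28 = max(S_0,...,S_28). Use the reflection principle: for j ≥ 1, #{paths with M_28 ≥ j} = #{S_28 ≥ j} + #{S_28 ≥ j+1}.
By reflection, #{M_28 ≥ 1} = #{S_28 ≥ 1} + #{S_28 ≥ 2} = 114159428 + 114159428 = 228318856.
#{M_28 ≥ 2} = #{S_28 ≥ 2} + #{S_28 ≥ 3} = 114159428 + 76717268 = 190876696.
#{M_28 = 1} = 228318856 - 190876696 = 37442160.
P(M_28 = 1) = 37442160/268435456 = 2340135/16777216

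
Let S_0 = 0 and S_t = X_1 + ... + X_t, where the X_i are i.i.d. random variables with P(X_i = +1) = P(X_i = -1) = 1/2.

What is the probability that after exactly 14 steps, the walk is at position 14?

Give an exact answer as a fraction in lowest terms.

Answer: 1/16384

Derivation:
To reach position 14 after 14 steps: need 14 steps of +1 and 0 of -1.
Favorable paths: C(14,14) = 1
Total paths: 2^14 = 16384
P = 1/16384 = 1/16384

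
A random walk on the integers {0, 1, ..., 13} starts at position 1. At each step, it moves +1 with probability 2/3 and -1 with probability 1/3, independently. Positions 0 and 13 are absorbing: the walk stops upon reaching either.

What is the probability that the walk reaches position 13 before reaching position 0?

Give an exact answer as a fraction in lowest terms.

Biased walk: p = 2/3, q = 1/3, r = q/p = 1/2
Gambler's ruin: P(hit 13 before 0 | start at 1) = (1 - r^a)/(1 - r^N)
r^1 = 1/2; r^13 = 1/8192
P = (1 - 1/2) / (1 - 1/8192) = 1/2 / 8191/8192 = 4096/8191

Answer: 4096/8191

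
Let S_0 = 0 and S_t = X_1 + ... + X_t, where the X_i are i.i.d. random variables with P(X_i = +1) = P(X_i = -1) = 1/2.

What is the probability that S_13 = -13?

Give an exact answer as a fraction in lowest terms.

To reach position -13 after 13 steps: need 0 steps of +1 and 13 of -1.
Favorable paths: C(13,0) = 1
Total paths: 2^13 = 8192
P = 1/8192 = 1/8192

Answer: 1/8192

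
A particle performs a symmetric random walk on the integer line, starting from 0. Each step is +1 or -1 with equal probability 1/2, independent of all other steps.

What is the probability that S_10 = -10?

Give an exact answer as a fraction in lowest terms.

To reach position -10 after 10 steps: need 0 steps of +1 and 10 of -1.
Favorable paths: C(10,0) = 1
Total paths: 2^10 = 1024
P = 1/1024 = 1/1024

Answer: 1/1024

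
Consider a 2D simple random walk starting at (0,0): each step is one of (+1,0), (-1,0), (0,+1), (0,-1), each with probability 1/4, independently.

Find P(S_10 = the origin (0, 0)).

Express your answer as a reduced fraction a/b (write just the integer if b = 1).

Let h be the number of horizontal steps (so 10-h are vertical). To end at (0,0) need (h+0)/2 right-steps and ((10-h)+0)/2 up-steps.
Sum over h with 0 ≤ h ≤ 10, h ≡ 0 (mod 2), 10-h ≡ 0 (mod 2):
h=0: C(10,0)·C(0,0)·C(10,5) = 1·1·252 = 252
h=2: C(10,2)·C(2,1)·C(8,4) = 45·2·70 = 6300
h=4: C(10,4)·C(4,2)·C(6,3) = 210·6·20 = 25200
h=6: C(10,6)·C(6,3)·C(4,2) = 210·20·6 = 25200
h=8: C(10,8)·C(8,4)·C(2,1) = 45·70·2 = 6300
h=10: C(10,10)·C(10,5)·C(0,0) = 1·252·1 = 252
Total favorable: 63504
Total paths: 4^10 = 1048576
P = 63504/1048576 = 3969/65536

Answer: 3969/65536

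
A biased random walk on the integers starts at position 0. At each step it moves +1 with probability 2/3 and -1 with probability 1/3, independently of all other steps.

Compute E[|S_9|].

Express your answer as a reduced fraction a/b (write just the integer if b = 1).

S_9 takes values m ≡ 1 (mod 2) with |m| ≤ 9; P(S_9=m) = C(9,(9+m)/2) · (2/3)^((9+m)/2) · (1/3)^((9-m)/2).
Distribution: P(S=-9)=1/19683, P(S=-7)=2/2187, P(S=-5)=16/2187, P(S=-3)=224/6561, P(S=-1)=224/2187, P(S=1)=448/2187, P(S=3)=1792/6561, P(S=5)=512/2187, P(S=7)=256/2187, P(S=9)=512/19683
E[|S_9|] = Σ_m |m|·P(S_9=m) = 2549/729

Answer: 2549/729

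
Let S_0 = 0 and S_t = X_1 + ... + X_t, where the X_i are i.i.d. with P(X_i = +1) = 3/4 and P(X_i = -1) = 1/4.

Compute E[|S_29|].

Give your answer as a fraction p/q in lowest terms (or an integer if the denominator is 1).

Answer: 130659988496489167/9007199254740992

Derivation:
S_29 takes values m ≡ 1 (mod 2) with |m| ≤ 29; P(S_29=m) = C(29,(29+m)/2) · (3/4)^((29+m)/2) · (1/4)^((29-m)/2).
Distribution: P(S=-29)=1/288230376151711744, P(S=-27)=87/288230376151711744, P(S=-25)=1827/144115188075855872, P(S=-23)=49329/144115188075855872, P(S=-21)=1923831/288230376151711744, P(S=-19)=28857465/288230376151711744, P(S=-17)=86572395/72057594037927936, P(S=-15)=853356465/72057594037927936, P(S=-13)=28160763345/288230376151711744, P(S=-11)=197125343415/288230376151711744, P(S=-9)=591376030245/144115188075855872, P(S=-7)=3064403065815/144115188075855872, P(S=-5)=27579627592335/288230376151711744, P(S=-3)=108197000554545/288230376151711744, P(S=-1)=46370143094805/36028797018963968, P(S=1)=139110429284415/36028797018963968, P(S=3)=2921319014972715/288230376151711744, P(S=5)=6701849504937405/288230376151711744, P(S=7)=6701849504937405/144115188075855872, P(S=9)=11640054403312335/144115188075855872, P(S=11)=34920163209937005/288230376151711744, P(S=13)=44897352698490435/288230376151711744, P(S=15)=12244732554133755/72057594037927936, P(S=17)=11179973201600385/72057594037927936, P(S=19)=33539919604801155/288230376151711744, P(S=21)=20123951762880693/288230376151711744, P(S=23)=4643988868357083/144115188075855872, P(S=25)=1547996289452361/144115188075855872, P(S=27)=663426981193869/288230376151711744, P(S=29)=68630377364883/288230376151711744
E[|S_29|] = Σ_m |m|·P(S_29=m) = 130659988496489167/9007199254740992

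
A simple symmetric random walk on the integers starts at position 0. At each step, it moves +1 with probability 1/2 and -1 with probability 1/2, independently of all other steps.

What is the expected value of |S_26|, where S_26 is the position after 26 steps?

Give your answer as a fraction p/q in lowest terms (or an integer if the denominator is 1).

Answer: 16900975/4194304

Derivation:
S_26 takes values m ≡ 0 (mod 2) with |m| ≤ 26; P(S_26=m) = C(26,(26+m)/2)/2^26.
Total paths: 2^26 = 67108864
Distribution: P(S=-26)=1/67108864, P(S=-24)=26/67108864, P(S=-22)=325/67108864, P(S=-20)=2600/67108864, P(S=-18)=14950/67108864, P(S=-16)=65780/67108864, P(S=-14)=230230/67108864, P(S=-12)=657800/67108864, P(S=-10)=1562275/67108864, P(S=-8)=3124550/67108864, P(S=-6)=5311735/67108864, P(S=-4)=7726160/67108864, P(S=-2)=9657700/67108864, P(S=0)=10400600/67108864, P(S=2)=9657700/67108864, P(S=4)=7726160/67108864, P(S=6)=5311735/67108864, P(S=8)=3124550/67108864, P(S=10)=1562275/67108864, P(S=12)=657800/67108864, P(S=14)=230230/67108864, P(S=16)=65780/67108864, P(S=18)=14950/67108864, P(S=20)=2600/67108864, P(S=22)=325/67108864, P(S=24)=26/67108864, P(S=26)=1/67108864
E[|S_26|] = Σ_m |m|·P(S_26=m) = 270415600/67108864 = 16900975/4194304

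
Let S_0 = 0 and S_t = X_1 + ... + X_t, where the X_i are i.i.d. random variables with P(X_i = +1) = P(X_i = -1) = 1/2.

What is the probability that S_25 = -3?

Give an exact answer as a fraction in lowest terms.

Answer: 557175/4194304

Derivation:
To reach position -3 after 25 steps: need 11 steps of +1 and 14 of -1.
Favorable paths: C(25,11) = 4457400
Total paths: 2^25 = 33554432
P = 4457400/33554432 = 557175/4194304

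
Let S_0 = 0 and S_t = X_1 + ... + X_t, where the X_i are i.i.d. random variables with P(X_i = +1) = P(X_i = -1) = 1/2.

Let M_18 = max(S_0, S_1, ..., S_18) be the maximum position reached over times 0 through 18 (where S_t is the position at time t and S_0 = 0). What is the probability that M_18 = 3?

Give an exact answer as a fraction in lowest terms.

Answer: 1989/16384

Derivation:
Let M_18 = max(S_0,...,S_18). Use the reflection principle: for j ≥ 1, #{paths with M_18 ≥ j} = #{S_18 ≥ j} + #{S_18 ≥ j+1}.
By reflection, #{M_18 ≥ 3} = #{S_18 ≥ 3} + #{S_18 ≥ 4} = 63004 + 63004 = 126008.
#{M_18 ≥ 4} = #{S_18 ≥ 4} + #{S_18 ≥ 5} = 63004 + 31180 = 94184.
#{M_18 = 3} = 126008 - 94184 = 31824.
P(M_18 = 3) = 31824/262144 = 1989/16384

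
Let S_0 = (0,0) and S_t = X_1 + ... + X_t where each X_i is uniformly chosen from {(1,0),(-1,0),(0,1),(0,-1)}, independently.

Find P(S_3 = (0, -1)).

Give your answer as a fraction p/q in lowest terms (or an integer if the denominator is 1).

Let h be the number of horizontal steps (so 3-h are vertical). To end at (0,-1) need (h+0)/2 right-steps and ((3-h)-1)/2 up-steps.
Sum over h with 0 ≤ h ≤ 2, h ≡ 0 (mod 2), 3-h ≡ 1 (mod 2):
h=0: C(3,0)·C(0,0)·C(3,1) = 1·1·3 = 3
h=2: C(3,2)·C(2,1)·C(1,0) = 3·2·1 = 6
Total favorable: 9
Total paths: 4^3 = 64
P = 9/64 = 9/64

Answer: 9/64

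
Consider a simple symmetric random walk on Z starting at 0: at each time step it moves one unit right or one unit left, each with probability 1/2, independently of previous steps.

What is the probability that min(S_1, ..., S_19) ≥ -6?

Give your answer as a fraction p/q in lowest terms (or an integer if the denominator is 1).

Let f(t,s) = #length-t paths at position s with S_1..S_t all ≥ -6.
f(t,s) = f(t-1,s-1) + f(t-1,s+1) for s ≥ -6; f(t,s) = 0 for s < -6.
t=0: f(0,0)=1
t=1: f(1,-1)=1 f(1,1)=1
t=2: f(2,-2)=1 f(2,0)=2 f(2,2)=1
t=3: f(3,-3)=1 f(3,-1)=3 f(3,1)=3 f(3,3)=1
t=4: f(4,-4)=1 f(4,-2)=4 f(4,0)=6 f(4,2)=4 f(4,4)=1
t=5: f(5,-5)=1 f(5,-3)=5 f(5,-1)=10 f(5,1)=10 f(5,3)=5 f(5,5)=1
t=6: f(6,-6)=1 f(6,-4)=6 f(6,-2)=15 f(6,0)=20 f(6,2)=15 f(6,4)=6 f(6,6)=1
t=7: f(7,-5)=7 f(7,-3)=21 f(7,-1)=35 f(7,1)=35 f(7,3)=21 f(7,5)=7 f(7,7)=1
t=8: f(8,-6)=7 f(8,-4)=28 f(8,-2)=56 f(8,0)=70 f(8,2)=56 f(8,4)=28 f(8,6)=8 f(8,8)=1
t=9: f(9,-5)=35 f(9,-3)=84 f(9,-1)=126 f(9,1)=126 f(9,3)=84 f(9,5)=36 f(9,7)=9 f(9,9)=1
t=10: f(10,-6)=35 f(10,-4)=119 f(10,-2)=210 f(10,0)=252 f(10,2)=210 f(10,4)=120 f(10,6)=45 f(10,8)=10 f(10,10)=1
t=11: f(11,-5)=154 f(11,-3)=329 f(11,-1)=462 f(11,1)=462 f(11,3)=330 f(11,5)=165 f(11,7)=55 f(11,9)=11 f(11,11)=1
t=12: f(12,-6)=154 f(12,-4)=483 f(12,-2)=791 f(12,0)=924 f(12,2)=792 f(12,4)=495 f(12,6)=220 f(12,8)=66 f(12,10)=12 f(12,12)=1
t=13: f(13,-5)=637 f(13,-3)=1274 f(13,-1)=1715 f(13,1)=1716 f(13,3)=1287 f(13,5)=715 f(13,7)=286 f(13,9)=78 f(13,11)=13 f(13,13)=1
t=14: f(14,-6)=637 f(14,-4)=1911 f(14,-2)=2989 f(14,0)=3431 f(14,2)=3003 f(14,4)=2002 f(14,6)=1001 f(14,8)=364 f(14,10)=91 f(14,12)=14 f(14,14)=1
t=15: f(15,-5)=2548 f(15,-3)=4900 f(15,-1)=6420 f(15,1)=6434 f(15,3)=5005 f(15,5)=3003 f(15,7)=1365 f(15,9)=455 f(15,11)=105 f(15,13)=15 f(15,15)=1
t=16: f(16,-6)=2548 f(16,-4)=7448 f(16,-2)=11320 f(16,0)=12854 f(16,2)=11439 f(16,4)=8008 f(16,6)=4368 f(16,8)=1820 f(16,10)=560 f(16,12)=120 f(16,14)=16 f(16,16)=1
t=17: f(17,-5)=9996 f(17,-3)=18768 f(17,-1)=24174 f(17,1)=24293 f(17,3)=19447 f(17,5)=12376 f(17,7)=6188 f(17,9)=2380 f(17,11)=680 f(17,13)=136 f(17,15)=17 f(17,17)=1
t=18: f(18,-6)=9996 f(18,-4)=28764 f(18,-2)=42942 f(18,0)=48467 f(18,2)=43740 f(18,4)=31823 f(18,6)=18564 f(18,8)=8568 f(18,10)=3060 f(18,12)=816 f(18,14)=153 f(18,16)=18 f(18,18)=1
t=19: f(19,-5)=38760 f(19,-3)=71706 f(19,-1)=91409 f(19,1)=92207 f(19,3)=75563 f(19,5)=50387 f(19,7)=27132 f(19,9)=11628 f(19,11)=3876 f(19,13)=969 f(19,15)=171 f(19,17)=19 f(19,19)=1
Σ_s f(19,s) = 463828
P = 463828/524288 = 115957/131072

Answer: 115957/131072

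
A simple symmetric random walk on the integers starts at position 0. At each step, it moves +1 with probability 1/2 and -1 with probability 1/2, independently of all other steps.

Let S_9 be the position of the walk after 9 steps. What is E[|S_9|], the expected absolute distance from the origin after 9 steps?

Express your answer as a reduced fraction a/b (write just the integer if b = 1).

S_9 takes values m ≡ 1 (mod 2) with |m| ≤ 9; P(S_9=m) = C(9,(9+m)/2)/2^9.
Total paths: 2^9 = 512
Distribution: P(S=-9)=1/512, P(S=-7)=9/512, P(S=-5)=36/512, P(S=-3)=84/512, P(S=-1)=126/512, P(S=1)=126/512, P(S=3)=84/512, P(S=5)=36/512, P(S=7)=9/512, P(S=9)=1/512
E[|S_9|] = Σ_m |m|·P(S_9=m) = 1260/512 = 315/128

Answer: 315/128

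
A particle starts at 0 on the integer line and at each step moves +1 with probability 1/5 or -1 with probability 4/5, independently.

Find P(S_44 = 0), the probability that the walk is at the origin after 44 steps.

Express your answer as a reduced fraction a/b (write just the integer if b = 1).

Answer: 7403140085125030298517504/1136868377216160297393798828125

Derivation:
To be at 0 after 44 steps: need exactly 22 steps of +1 and 22 of -1.
Number of such sequences: C(44,22) = 2104098963720
Each has probability (1/5)^22 · (4/5)^22 = 17592186044416/5684341886080801486968994140625
P = 2104098963720 · 17592186044416/5684341886080801486968994140625 = 7403140085125030298517504/1136868377216160297393798828125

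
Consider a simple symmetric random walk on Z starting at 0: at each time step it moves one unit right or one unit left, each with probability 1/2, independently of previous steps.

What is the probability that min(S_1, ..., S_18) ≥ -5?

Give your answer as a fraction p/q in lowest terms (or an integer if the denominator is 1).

Answer: 54587/65536

Derivation:
Let f(t,s) = #length-t paths at position s with S_1..S_t all ≥ -5.
f(t,s) = f(t-1,s-1) + f(t-1,s+1) for s ≥ -5; f(t,s) = 0 for s < -5.
t=0: f(0,0)=1
t=1: f(1,-1)=1 f(1,1)=1
t=2: f(2,-2)=1 f(2,0)=2 f(2,2)=1
t=3: f(3,-3)=1 f(3,-1)=3 f(3,1)=3 f(3,3)=1
t=4: f(4,-4)=1 f(4,-2)=4 f(4,0)=6 f(4,2)=4 f(4,4)=1
t=5: f(5,-5)=1 f(5,-3)=5 f(5,-1)=10 f(5,1)=10 f(5,3)=5 f(5,5)=1
t=6: f(6,-4)=6 f(6,-2)=15 f(6,0)=20 f(6,2)=15 f(6,4)=6 f(6,6)=1
t=7: f(7,-5)=6 f(7,-3)=21 f(7,-1)=35 f(7,1)=35 f(7,3)=21 f(7,5)=7 f(7,7)=1
t=8: f(8,-4)=27 f(8,-2)=56 f(8,0)=70 f(8,2)=56 f(8,4)=28 f(8,6)=8 f(8,8)=1
t=9: f(9,-5)=27 f(9,-3)=83 f(9,-1)=126 f(9,1)=126 f(9,3)=84 f(9,5)=36 f(9,7)=9 f(9,9)=1
t=10: f(10,-4)=110 f(10,-2)=209 f(10,0)=252 f(10,2)=210 f(10,4)=120 f(10,6)=45 f(10,8)=10 f(10,10)=1
t=11: f(11,-5)=110 f(11,-3)=319 f(11,-1)=461 f(11,1)=462 f(11,3)=330 f(11,5)=165 f(11,7)=55 f(11,9)=11 f(11,11)=1
t=12: f(12,-4)=429 f(12,-2)=780 f(12,0)=923 f(12,2)=792 f(12,4)=495 f(12,6)=220 f(12,8)=66 f(12,10)=12 f(12,12)=1
t=13: f(13,-5)=429 f(13,-3)=1209 f(13,-1)=1703 f(13,1)=1715 f(13,3)=1287 f(13,5)=715 f(13,7)=286 f(13,9)=78 f(13,11)=13 f(13,13)=1
t=14: f(14,-4)=1638 f(14,-2)=2912 f(14,0)=3418 f(14,2)=3002 f(14,4)=2002 f(14,6)=1001 f(14,8)=364 f(14,10)=91 f(14,12)=14 f(14,14)=1
t=15: f(15,-5)=1638 f(15,-3)=4550 f(15,-1)=6330 f(15,1)=6420 f(15,3)=5004 f(15,5)=3003 f(15,7)=1365 f(15,9)=455 f(15,11)=105 f(15,13)=15 f(15,15)=1
t=16: f(16,-4)=6188 f(16,-2)=10880 f(16,0)=12750 f(16,2)=11424 f(16,4)=8007 f(16,6)=4368 f(16,8)=1820 f(16,10)=560 f(16,12)=120 f(16,14)=16 f(16,16)=1
t=17: f(17,-5)=6188 f(17,-3)=17068 f(17,-1)=23630 f(17,1)=24174 f(17,3)=19431 f(17,5)=12375 f(17,7)=6188 f(17,9)=2380 f(17,11)=680 f(17,13)=136 f(17,15)=17 f(17,17)=1
t=18: f(18,-4)=23256 f(18,-2)=40698 f(18,0)=47804 f(18,2)=43605 f(18,4)=31806 f(18,6)=18563 f(18,8)=8568 f(18,10)=3060 f(18,12)=816 f(18,14)=153 f(18,16)=18 f(18,18)=1
Σ_s f(18,s) = 218348
P = 218348/262144 = 54587/65536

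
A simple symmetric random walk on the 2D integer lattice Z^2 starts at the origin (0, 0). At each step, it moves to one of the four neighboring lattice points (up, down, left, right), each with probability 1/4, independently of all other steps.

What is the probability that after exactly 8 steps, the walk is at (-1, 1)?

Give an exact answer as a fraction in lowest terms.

Answer: 245/4096

Derivation:
Let h be the number of horizontal steps (so 8-h are vertical). To end at (-1,1) need (h-1)/2 right-steps and ((8-h)+1)/2 up-steps.
Sum over h with 1 ≤ h ≤ 7, h ≡ 1 (mod 2), 8-h ≡ 1 (mod 2):
h=1: C(8,1)·C(1,0)·C(7,4) = 8·1·35 = 280
h=3: C(8,3)·C(3,1)·C(5,3) = 56·3·10 = 1680
h=5: C(8,5)·C(5,2)·C(3,2) = 56·10·3 = 1680
h=7: C(8,7)·C(7,3)·C(1,1) = 8·35·1 = 280
Total favorable: 3920
Total paths: 4^8 = 65536
P = 3920/65536 = 245/4096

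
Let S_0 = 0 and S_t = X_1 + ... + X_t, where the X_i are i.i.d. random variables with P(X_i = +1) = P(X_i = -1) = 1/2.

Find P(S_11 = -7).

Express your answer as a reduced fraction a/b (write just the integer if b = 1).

To reach position -7 after 11 steps: need 2 steps of +1 and 9 of -1.
Favorable paths: C(11,2) = 55
Total paths: 2^11 = 2048
P = 55/2048 = 55/2048

Answer: 55/2048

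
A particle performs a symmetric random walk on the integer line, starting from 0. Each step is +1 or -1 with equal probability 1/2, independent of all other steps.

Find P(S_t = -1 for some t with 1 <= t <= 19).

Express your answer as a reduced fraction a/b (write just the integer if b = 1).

Answer: 215955/262144

Derivation:
Count via complement. Let g(t,s) = #length-t paths at position s with S_1..S_t all ≠ -1.
g(t,s) = g(t-1,s-1) + g(t-1,s+1) for s ≠ -1; g(t,-1) = 0.
t=0: g(0,0)=1
t=1: g(1,1)=1
t=2: g(2,0)=1 g(2,2)=1
t=3: g(3,1)=2 g(3,3)=1
t=4: g(4,0)=2 g(4,2)=3 g(4,4)=1
t=5: g(5,1)=5 g(5,3)=4 g(5,5)=1
t=6: g(6,0)=5 g(6,2)=9 g(6,4)=5 g(6,6)=1
t=7: g(7,1)=14 g(7,3)=14 g(7,5)=6 g(7,7)=1
t=8: g(8,0)=14 g(8,2)=28 g(8,4)=20 g(8,6)=7 g(8,8)=1
t=9: g(9,1)=42 g(9,3)=48 g(9,5)=27 g(9,7)=8 g(9,9)=1
t=10: g(10,0)=42 g(10,2)=90 g(10,4)=75 g(10,6)=35 g(10,8)=9 g(10,10)=1
t=11: g(11,1)=132 g(11,3)=165 g(11,5)=110 g(11,7)=44 g(11,9)=10 g(11,11)=1
t=12: g(12,0)=132 g(12,2)=297 g(12,4)=275 g(12,6)=154 g(12,8)=54 g(12,10)=11 g(12,12)=1
t=13: g(13,1)=429 g(13,3)=572 g(13,5)=429 g(13,7)=208 g(13,9)=65 g(13,11)=12 g(13,13)=1
t=14: g(14,0)=429 g(14,2)=1001 g(14,4)=1001 g(14,6)=637 g(14,8)=273 g(14,10)=77 g(14,12)=13 g(14,14)=1
t=15: g(15,1)=1430 g(15,3)=2002 g(15,5)=1638 g(15,7)=910 g(15,9)=350 g(15,11)=90 g(15,13)=14 g(15,15)=1
t=16: g(16,0)=1430 g(16,2)=3432 g(16,4)=3640 g(16,6)=2548 g(16,8)=1260 g(16,10)=440 g(16,12)=104 g(16,14)=15 g(16,16)=1
t=17: g(17,1)=4862 g(17,3)=7072 g(17,5)=6188 g(17,7)=3808 g(17,9)=1700 g(17,11)=544 g(17,13)=119 g(17,15)=16 g(17,17)=1
t=18: g(18,0)=4862 g(18,2)=11934 g(18,4)=13260 g(18,6)=9996 g(18,8)=5508 g(18,10)=2244 g(18,12)=663 g(18,14)=135 g(18,16)=17 g(18,18)=1
t=19: g(19,1)=16796 g(19,3)=25194 g(19,5)=23256 g(19,7)=15504 g(19,9)=7752 g(19,11)=2907 g(19,13)=798 g(19,15)=152 g(19,17)=18 g(19,19)=1
Paths never hitting -1: Σ_s g(19,s) = 92378
Paths hitting -1: 2^19 - 92378 = 431910
P = 431910/524288 = 215955/262144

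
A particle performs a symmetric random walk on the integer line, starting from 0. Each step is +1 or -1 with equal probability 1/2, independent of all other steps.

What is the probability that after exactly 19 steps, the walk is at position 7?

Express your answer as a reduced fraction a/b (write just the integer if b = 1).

Answer: 6783/131072

Derivation:
To reach position 7 after 19 steps: need 13 steps of +1 and 6 of -1.
Favorable paths: C(19,13) = 27132
Total paths: 2^19 = 524288
P = 27132/524288 = 6783/131072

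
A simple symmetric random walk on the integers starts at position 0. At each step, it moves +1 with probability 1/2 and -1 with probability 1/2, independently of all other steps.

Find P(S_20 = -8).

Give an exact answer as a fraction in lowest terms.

Answer: 4845/131072

Derivation:
To reach position -8 after 20 steps: need 6 steps of +1 and 14 of -1.
Favorable paths: C(20,6) = 38760
Total paths: 2^20 = 1048576
P = 38760/1048576 = 4845/131072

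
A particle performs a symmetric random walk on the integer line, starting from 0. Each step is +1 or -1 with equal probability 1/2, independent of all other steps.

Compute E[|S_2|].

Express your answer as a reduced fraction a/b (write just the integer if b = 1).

S_2 takes values m ≡ 0 (mod 2) with |m| ≤ 2; P(S_2=m) = C(2,(2+m)/2)/2^2.
Total paths: 2^2 = 4
Distribution: P(S=-2)=1/4, P(S=0)=2/4, P(S=2)=1/4
E[|S_2|] = Σ_m |m|·P(S_2=m) = 4/4 = 1

Answer: 1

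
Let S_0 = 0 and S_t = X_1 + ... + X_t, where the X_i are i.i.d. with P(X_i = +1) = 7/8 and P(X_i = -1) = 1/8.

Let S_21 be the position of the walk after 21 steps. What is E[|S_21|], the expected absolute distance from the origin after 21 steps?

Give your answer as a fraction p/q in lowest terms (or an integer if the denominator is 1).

Answer: 4539637287769942533/288230376151711744

Derivation:
S_21 takes values m ≡ 1 (mod 2) with |m| ≤ 21; P(S_21=m) = C(21,(21+m)/2) · (7/8)^((21+m)/2) · (1/8)^((21-m)/2).
Distribution: P(S=-21)=1/9223372036854775808, P(S=-19)=147/9223372036854775808, P(S=-17)=5145/4611686018427387904, P(S=-15)=228095/4611686018427387904, P(S=-13)=14369985/9223372036854775808, P(S=-11)=342005643/9223372036854775808, P(S=-9)=798013167/1152921504606846976, P(S=-7)=11970197505/1152921504606846976, P(S=-5)=586539677745/4611686018427387904, P(S=-3)=5930567852755/4611686018427387904, P(S=-1)=24908384981571/2305843009213693952, P(S=1)=174358694870997/2305843009213693952, P(S=3)=2034184773494965/4611686018427387904, P(S=5)=9857972363860215/4611686018427387904, P(S=7)=9857972363860215/1152921504606846976, P(S=9)=32202709721943369/1152921504606846976, P(S=11)=676256904160810749/9223372036854775808, P(S=13)=1392293626213433895/9223372036854775808, P(S=15)=1082895042610448585/4611686018427387904, P(S=17)=1196883994464180015/4611686018427387904, P(S=19)=1675637592249852021/9223372036854775808, P(S=21)=558545864083284007/9223372036854775808
E[|S_21|] = Σ_m |m|·P(S_21=m) = 4539637287769942533/288230376151711744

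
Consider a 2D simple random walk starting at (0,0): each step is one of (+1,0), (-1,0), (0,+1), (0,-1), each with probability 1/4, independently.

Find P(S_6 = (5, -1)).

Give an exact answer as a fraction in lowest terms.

Answer: 3/2048

Derivation:
Let h be the number of horizontal steps (so 6-h are vertical). To end at (5,-1) need (h+5)/2 right-steps and ((6-h)-1)/2 up-steps.
Sum over h with 5 ≤ h ≤ 5, h ≡ 1 (mod 2), 6-h ≡ 1 (mod 2):
h=5: C(6,5)·C(5,5)·C(1,0) = 6·1·1 = 6
Total favorable: 6
Total paths: 4^6 = 4096
P = 6/4096 = 3/2048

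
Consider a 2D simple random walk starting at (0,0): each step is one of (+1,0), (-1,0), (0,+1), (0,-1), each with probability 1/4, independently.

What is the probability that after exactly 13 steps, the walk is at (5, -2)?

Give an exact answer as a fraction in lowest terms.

Let h be the number of horizontal steps (so 13-h are vertical). To end at (5,-2) need (h+5)/2 right-steps and ((13-h)-2)/2 up-steps.
Sum over h with 5 ≤ h ≤ 11, h ≡ 1 (mod 2), 13-h ≡ 0 (mod 2):
h=5: C(13,5)·C(5,5)·C(8,3) = 1287·1·56 = 72072
h=7: C(13,7)·C(7,6)·C(6,2) = 1716·7·15 = 180180
h=9: C(13,9)·C(9,7)·C(4,1) = 715·36·4 = 102960
h=11: C(13,11)·C(11,8)·C(2,0) = 78·165·1 = 12870
Total favorable: 368082
Total paths: 4^13 = 67108864
P = 368082/67108864 = 184041/33554432

Answer: 184041/33554432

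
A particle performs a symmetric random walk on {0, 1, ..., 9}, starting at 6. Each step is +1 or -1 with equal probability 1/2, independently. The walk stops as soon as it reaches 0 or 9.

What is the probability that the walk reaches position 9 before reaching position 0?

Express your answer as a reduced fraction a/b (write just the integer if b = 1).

Answer: 2/3

Derivation:
Symmetric walk (p = 1/2): the harmonic-function argument gives P(hit 9 before 0 | start at 6) = a/N.
P = 6/9 = 2/3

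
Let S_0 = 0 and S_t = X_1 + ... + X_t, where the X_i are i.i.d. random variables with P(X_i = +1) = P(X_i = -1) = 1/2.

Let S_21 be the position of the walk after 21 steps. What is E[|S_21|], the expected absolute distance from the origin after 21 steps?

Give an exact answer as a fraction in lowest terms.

S_21 takes values m ≡ 1 (mod 2) with |m| ≤ 21; P(S_21=m) = C(21,(21+m)/2)/2^21.
Total paths: 2^21 = 2097152
Distribution: P(S=-21)=1/2097152, P(S=-19)=21/2097152, P(S=-17)=210/2097152, P(S=-15)=1330/2097152, P(S=-13)=5985/2097152, P(S=-11)=20349/2097152, P(S=-9)=54264/2097152, P(S=-7)=116280/2097152, P(S=-5)=203490/2097152, P(S=-3)=293930/2097152, P(S=-1)=352716/2097152, P(S=1)=352716/2097152, P(S=3)=293930/2097152, P(S=5)=203490/2097152, P(S=7)=116280/2097152, P(S=9)=54264/2097152, P(S=11)=20349/2097152, P(S=13)=5985/2097152, P(S=15)=1330/2097152, P(S=17)=210/2097152, P(S=19)=21/2097152, P(S=21)=1/2097152
E[|S_21|] = Σ_m |m|·P(S_21=m) = 7759752/2097152 = 969969/262144

Answer: 969969/262144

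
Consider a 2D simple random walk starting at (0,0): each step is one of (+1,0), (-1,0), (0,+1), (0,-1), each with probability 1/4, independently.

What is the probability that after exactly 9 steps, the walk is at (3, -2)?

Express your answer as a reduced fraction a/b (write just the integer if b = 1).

Let h be the number of horizontal steps (so 9-h are vertical). To end at (3,-2) need (h+3)/2 right-steps and ((9-h)-2)/2 up-steps.
Sum over h with 3 ≤ h ≤ 7, h ≡ 1 (mod 2), 9-h ≡ 0 (mod 2):
h=3: C(9,3)·C(3,3)·C(6,2) = 84·1·15 = 1260
h=5: C(9,5)·C(5,4)·C(4,1) = 126·5·4 = 2520
h=7: C(9,7)·C(7,5)·C(2,0) = 36·21·1 = 756
Total favorable: 4536
Total paths: 4^9 = 262144
P = 4536/262144 = 567/32768

Answer: 567/32768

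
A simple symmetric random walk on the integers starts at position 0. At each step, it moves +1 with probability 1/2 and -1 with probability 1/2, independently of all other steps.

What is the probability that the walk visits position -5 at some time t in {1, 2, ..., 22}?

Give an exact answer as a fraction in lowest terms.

Count via complement. Let g(t,s) = #length-t paths at position s with S_1..S_t all ≠ -5.
g(t,s) = g(t-1,s-1) + g(t-1,s+1) for s ≠ -5; g(t,-5) = 0.
t=0: g(0,0)=1
t=1: g(1,-1)=1 g(1,1)=1
t=2: g(2,-2)=1 g(2,0)=2 g(2,2)=1
t=3: g(3,-3)=1 g(3,-1)=3 g(3,1)=3 g(3,3)=1
t=4: g(4,-4)=1 g(4,-2)=4 g(4,0)=6 g(4,2)=4 g(4,4)=1
t=5: g(5,-3)=5 g(5,-1)=10 g(5,1)=10 g(5,3)=5 g(5,5)=1
t=6: g(6,-4)=5 g(6,-2)=15 g(6,0)=20 g(6,2)=15 g(6,4)=6 g(6,6)=1
t=7: g(7,-3)=20 g(7,-1)=35 g(7,1)=35 g(7,3)=21 g(7,5)=7 g(7,7)=1
t=8: g(8,-4)=20 g(8,-2)=55 g(8,0)=70 g(8,2)=56 g(8,4)=28 g(8,6)=8 g(8,8)=1
t=9: g(9,-3)=75 g(9,-1)=125 g(9,1)=126 g(9,3)=84 g(9,5)=36 g(9,7)=9 g(9,9)=1
t=10: g(10,-4)=75 g(10,-2)=200 g(10,0)=251 g(10,2)=210 g(10,4)=120 g(10,6)=45 g(10,8)=10 g(10,10)=1
t=11: g(11,-3)=275 g(11,-1)=451 g(11,1)=461 g(11,3)=330 g(11,5)=165 g(11,7)=55 g(11,9)=11 g(11,11)=1
t=12: g(12,-4)=275 g(12,-2)=726 g(12,0)=912 g(12,2)=791 g(12,4)=495 g(12,6)=220 g(12,8)=66 g(12,10)=12 g(12,12)=1
t=13: g(13,-3)=1001 g(13,-1)=1638 g(13,1)=1703 g(13,3)=1286 g(13,5)=715 g(13,7)=286 g(13,9)=78 g(13,11)=13 g(13,13)=1
t=14: g(14,-4)=1001 g(14,-2)=2639 g(14,0)=3341 g(14,2)=2989 g(14,4)=2001 g(14,6)=1001 g(14,8)=364 g(14,10)=91 g(14,12)=14 g(14,14)=1
t=15: g(15,-3)=3640 g(15,-1)=5980 g(15,1)=6330 g(15,3)=4990 g(15,5)=3002 g(15,7)=1365 g(15,9)=455 g(15,11)=105 g(15,13)=15 g(15,15)=1
t=16: g(16,-4)=3640 g(16,-2)=9620 g(16,0)=12310 g(16,2)=11320 g(16,4)=7992 g(16,6)=4367 g(16,8)=1820 g(16,10)=560 g(16,12)=120 g(16,14)=16 g(16,16)=1
t=17: g(17,-3)=13260 g(17,-1)=21930 g(17,1)=23630 g(17,3)=19312 g(17,5)=12359 g(17,7)=6187 g(17,9)=2380 g(17,11)=680 g(17,13)=136 g(17,15)=17 g(17,17)=1
t=18: g(18,-4)=13260 g(18,-2)=35190 g(18,0)=45560 g(18,2)=42942 g(18,4)=31671 g(18,6)=18546 g(18,8)=8567 g(18,10)=3060 g(18,12)=816 g(18,14)=153 g(18,16)=18 g(18,18)=1
t=19: g(19,-3)=48450 g(19,-1)=80750 g(19,1)=88502 g(19,3)=74613 g(19,5)=50217 g(19,7)=27113 g(19,9)=11627 g(19,11)=3876 g(19,13)=969 g(19,15)=171 g(19,17)=19 g(19,19)=1
t=20: g(20,-4)=48450 g(20,-2)=129200 g(20,0)=169252 g(20,2)=163115 g(20,4)=124830 g(20,6)=77330 g(20,8)=38740 g(20,10)=15503 g(20,12)=4845 g(20,14)=1140 g(20,16)=190 g(20,18)=20 g(20,20)=1
t=21: g(21,-3)=177650 g(21,-1)=298452 g(21,1)=332367 g(21,3)=287945 g(21,5)=202160 g(21,7)=116070 g(21,9)=54243 g(21,11)=20348 g(21,13)=5985 g(21,15)=1330 g(21,17)=210 g(21,19)=21 g(21,21)=1
t=22: g(22,-4)=177650 g(22,-2)=476102 g(22,0)=630819 g(22,2)=620312 g(22,4)=490105 g(22,6)=318230 g(22,8)=170313 g(22,10)=74591 g(22,12)=26333 g(22,14)=7315 g(22,16)=1540 g(22,18)=231 g(22,20)=22 g(22,22)=1
Paths never hitting -5: Σ_s g(22,s) = 2993564
Paths hitting -5: 2^22 - 2993564 = 1200740
P = 1200740/4194304 = 300185/1048576

Answer: 300185/1048576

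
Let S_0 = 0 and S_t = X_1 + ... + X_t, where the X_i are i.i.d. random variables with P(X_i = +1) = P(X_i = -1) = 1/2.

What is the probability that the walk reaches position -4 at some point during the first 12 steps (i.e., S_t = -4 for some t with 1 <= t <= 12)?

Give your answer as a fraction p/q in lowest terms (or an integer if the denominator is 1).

Count via complement. Let g(t,s) = #length-t paths at position s with S_1..S_t all ≠ -4.
g(t,s) = g(t-1,s-1) + g(t-1,s+1) for s ≠ -4; g(t,-4) = 0.
t=0: g(0,0)=1
t=1: g(1,-1)=1 g(1,1)=1
t=2: g(2,-2)=1 g(2,0)=2 g(2,2)=1
t=3: g(3,-3)=1 g(3,-1)=3 g(3,1)=3 g(3,3)=1
t=4: g(4,-2)=4 g(4,0)=6 g(4,2)=4 g(4,4)=1
t=5: g(5,-3)=4 g(5,-1)=10 g(5,1)=10 g(5,3)=5 g(5,5)=1
t=6: g(6,-2)=14 g(6,0)=20 g(6,2)=15 g(6,4)=6 g(6,6)=1
t=7: g(7,-3)=14 g(7,-1)=34 g(7,1)=35 g(7,3)=21 g(7,5)=7 g(7,7)=1
t=8: g(8,-2)=48 g(8,0)=69 g(8,2)=56 g(8,4)=28 g(8,6)=8 g(8,8)=1
t=9: g(9,-3)=48 g(9,-1)=117 g(9,1)=125 g(9,3)=84 g(9,5)=36 g(9,7)=9 g(9,9)=1
t=10: g(10,-2)=165 g(10,0)=242 g(10,2)=209 g(10,4)=120 g(10,6)=45 g(10,8)=10 g(10,10)=1
t=11: g(11,-3)=165 g(11,-1)=407 g(11,1)=451 g(11,3)=329 g(11,5)=165 g(11,7)=55 g(11,9)=11 g(11,11)=1
t=12: g(12,-2)=572 g(12,0)=858 g(12,2)=780 g(12,4)=494 g(12,6)=220 g(12,8)=66 g(12,10)=12 g(12,12)=1
Paths never hitting -4: Σ_s g(12,s) = 3003
Paths hitting -4: 2^12 - 3003 = 1093
P = 1093/4096 = 1093/4096

Answer: 1093/4096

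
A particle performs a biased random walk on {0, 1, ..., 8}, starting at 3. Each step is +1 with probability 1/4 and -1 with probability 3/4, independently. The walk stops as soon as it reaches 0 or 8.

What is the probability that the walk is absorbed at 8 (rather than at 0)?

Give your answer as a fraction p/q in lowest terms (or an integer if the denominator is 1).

Biased walk: p = 1/4, q = 3/4, r = q/p = 3
Gambler's ruin: P(hit 8 before 0 | start at 3) = (1 - r^a)/(1 - r^N)
r^3 = 27; r^8 = 6561
P = (1 - 27) / (1 - 6561) = -26 / -6560 = 13/3280

Answer: 13/3280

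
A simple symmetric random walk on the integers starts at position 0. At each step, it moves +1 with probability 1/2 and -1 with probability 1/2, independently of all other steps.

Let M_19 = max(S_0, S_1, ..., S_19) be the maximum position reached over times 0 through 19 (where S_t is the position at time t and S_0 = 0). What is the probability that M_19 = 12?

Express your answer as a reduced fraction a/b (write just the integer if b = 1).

Answer: 969/524288

Derivation:
Let M_19 = max(S_0,...,S_19). Use the reflection principle: for j ≥ 1, #{paths with M_19 ≥ j} = #{S_19 ≥ j} + #{S_19 ≥ j+1}.
By reflection, #{M_19 ≥ 12} = #{S_19 ≥ 12} + #{S_19 ≥ 13} = 1160 + 1160 = 2320.
#{M_19 ≥ 13} = #{S_19 ≥ 13} + #{S_19 ≥ 14} = 1160 + 191 = 1351.
#{M_19 = 12} = 2320 - 1351 = 969.
P(M_19 = 12) = 969/524288 = 969/524288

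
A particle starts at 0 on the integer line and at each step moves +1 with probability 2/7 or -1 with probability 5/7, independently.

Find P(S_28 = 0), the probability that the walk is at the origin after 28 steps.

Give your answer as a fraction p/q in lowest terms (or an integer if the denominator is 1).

Answer: 4011660000000000000000/459986536544739960976801

Derivation:
To be at 0 after 28 steps: need exactly 14 steps of +1 and 14 of -1.
Number of such sequences: C(28,14) = 40116600
Each has probability (2/7)^14 · (5/7)^14 = 100000000000000/459986536544739960976801
P = 40116600 · 100000000000000/459986536544739960976801 = 4011660000000000000000/459986536544739960976801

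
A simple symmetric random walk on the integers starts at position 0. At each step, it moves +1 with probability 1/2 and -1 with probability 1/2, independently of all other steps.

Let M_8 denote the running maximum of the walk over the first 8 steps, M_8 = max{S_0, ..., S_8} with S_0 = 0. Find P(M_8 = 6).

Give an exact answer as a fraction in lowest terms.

Let M_8 = max(S_0,...,S_8). Use the reflection principle: for j ≥ 1, #{paths with M_8 ≥ j} = #{S_8 ≥ j} + #{S_8 ≥ j+1}.
By reflection, #{M_8 ≥ 6} = #{S_8 ≥ 6} + #{S_8 ≥ 7} = 9 + 1 = 10.
#{M_8 ≥ 7} = #{S_8 ≥ 7} + #{S_8 ≥ 8} = 1 + 1 = 2.
#{M_8 = 6} = 10 - 2 = 8.
P(M_8 = 6) = 8/256 = 1/32

Answer: 1/32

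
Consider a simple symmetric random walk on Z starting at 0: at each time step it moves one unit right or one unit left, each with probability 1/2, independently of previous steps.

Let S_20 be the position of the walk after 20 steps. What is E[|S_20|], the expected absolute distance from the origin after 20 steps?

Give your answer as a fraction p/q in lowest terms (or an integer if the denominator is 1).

S_20 takes values m ≡ 0 (mod 2) with |m| ≤ 20; P(S_20=m) = C(20,(20+m)/2)/2^20.
Total paths: 2^20 = 1048576
Distribution: P(S=-20)=1/1048576, P(S=-18)=20/1048576, P(S=-16)=190/1048576, P(S=-14)=1140/1048576, P(S=-12)=4845/1048576, P(S=-10)=15504/1048576, P(S=-8)=38760/1048576, P(S=-6)=77520/1048576, P(S=-4)=125970/1048576, P(S=-2)=167960/1048576, P(S=0)=184756/1048576, P(S=2)=167960/1048576, P(S=4)=125970/1048576, P(S=6)=77520/1048576, P(S=8)=38760/1048576, P(S=10)=15504/1048576, P(S=12)=4845/1048576, P(S=14)=1140/1048576, P(S=16)=190/1048576, P(S=18)=20/1048576, P(S=20)=1/1048576
E[|S_20|] = Σ_m |m|·P(S_20=m) = 3695120/1048576 = 230945/65536

Answer: 230945/65536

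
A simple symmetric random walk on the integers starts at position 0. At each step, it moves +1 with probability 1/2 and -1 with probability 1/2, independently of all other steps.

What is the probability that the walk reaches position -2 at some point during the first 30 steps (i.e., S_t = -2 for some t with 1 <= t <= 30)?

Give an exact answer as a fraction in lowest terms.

Answer: 773201629/1073741824

Derivation:
Count via complement. Let g(t,s) = #length-t paths at position s with S_1..S_t all ≠ -2.
g(t,s) = g(t-1,s-1) + g(t-1,s+1) for s ≠ -2; g(t,-2) = 0.
t=0: g(0,0)=1
t=1: g(1,-1)=1 g(1,1)=1
t=2: g(2,0)=2 g(2,2)=1
t=3: g(3,-1)=2 g(3,1)=3 g(3,3)=1
t=4: g(4,0)=5 g(4,2)=4 g(4,4)=1
t=5: g(5,-1)=5 g(5,1)=9 g(5,3)=5 g(5,5)=1
t=6: g(6,0)=14 g(6,2)=14 g(6,4)=6 g(6,6)=1
t=7: g(7,-1)=14 g(7,1)=28 g(7,3)=20 g(7,5)=7 g(7,7)=1
t=8: g(8,0)=42 g(8,2)=48 g(8,4)=27 g(8,6)=8 g(8,8)=1
t=9: g(9,-1)=42 g(9,1)=90 g(9,3)=75 g(9,5)=35 g(9,7)=9 g(9,9)=1
t=10: g(10,0)=132 g(10,2)=165 g(10,4)=110 g(10,6)=44 g(10,8)=10 g(10,10)=1
t=11: g(11,-1)=132 g(11,1)=297 g(11,3)=275 g(11,5)=154 g(11,7)=54 g(11,9)=11 g(11,11)=1
t=12: g(12,0)=429 g(12,2)=572 g(12,4)=429 g(12,6)=208 g(12,8)=65 g(12,10)=12 g(12,12)=1
t=13: g(13,-1)=429 g(13,1)=1001 g(13,3)=1001 g(13,5)=637 g(13,7)=273 g(13,9)=77 g(13,11)=13 g(13,13)=1
t=14: g(14,0)=1430 g(14,2)=2002 g(14,4)=1638 g(14,6)=910 g(14,8)=350 g(14,10)=90 g(14,12)=14 g(14,14)=1
t=15: g(15,-1)=1430 g(15,1)=3432 g(15,3)=3640 g(15,5)=2548 g(15,7)=1260 g(15,9)=440 g(15,11)=104 g(15,13)=15 g(15,15)=1
t=16: g(16,0)=4862 g(16,2)=7072 g(16,4)=6188 g(16,6)=3808 g(16,8)=1700 g(16,10)=544 g(16,12)=119 g(16,14)=16 g(16,16)=1
t=17: g(17,-1)=4862 g(17,1)=11934 g(17,3)=13260 g(17,5)=9996 g(17,7)=5508 g(17,9)=2244 g(17,11)=663 g(17,13)=135 g(17,15)=17 g(17,17)=1
t=18: g(18,0)=16796 g(18,2)=25194 g(18,4)=23256 g(18,6)=15504 g(18,8)=7752 g(18,10)=2907 g(18,12)=798 g(18,14)=152 g(18,16)=18 g(18,18)=1
t=19: g(19,-1)=16796 g(19,1)=41990 g(19,3)=48450 g(19,5)=38760 g(19,7)=23256 g(19,9)=10659 g(19,11)=3705 g(19,13)=950 g(19,15)=170 g(19,17)=19 g(19,19)=1
t=20: g(20,0)=58786 g(20,2)=90440 g(20,4)=87210 g(20,6)=62016 g(20,8)=33915 g(20,10)=14364 g(20,12)=4655 g(20,14)=1120 g(20,16)=189 g(20,18)=20 g(20,20)=1
t=21: g(21,-1)=58786 g(21,1)=149226 g(21,3)=177650 g(21,5)=149226 g(21,7)=95931 g(21,9)=48279 g(21,11)=19019 g(21,13)=5775 g(21,15)=1309 g(21,17)=209 g(21,19)=21 g(21,21)=1
t=22: g(22,0)=208012 g(22,2)=326876 g(22,4)=326876 g(22,6)=245157 g(22,8)=144210 g(22,10)=67298 g(22,12)=24794 g(22,14)=7084 g(22,16)=1518 g(22,18)=230 g(22,20)=22 g(22,22)=1
t=23: g(23,-1)=208012 g(23,1)=534888 g(23,3)=653752 g(23,5)=572033 g(23,7)=389367 g(23,9)=211508 g(23,11)=92092 g(23,13)=31878 g(23,15)=8602 g(23,17)=1748 g(23,19)=252 g(23,21)=23 g(23,23)=1
t=24: g(24,0)=742900 g(24,2)=1188640 g(24,4)=1225785 g(24,6)=961400 g(24,8)=600875 g(24,10)=303600 g(24,12)=123970 g(24,14)=40480 g(24,16)=10350 g(24,18)=2000 g(24,20)=275 g(24,22)=24 g(24,24)=1
t=25: g(25,-1)=742900 g(25,1)=1931540 g(25,3)=2414425 g(25,5)=2187185 g(25,7)=1562275 g(25,9)=904475 g(25,11)=427570 g(25,13)=164450 g(25,15)=50830 g(25,17)=12350 g(25,19)=2275 g(25,21)=299 g(25,23)=25 g(25,25)=1
t=26: g(26,0)=2674440 g(26,2)=4345965 g(26,4)=4601610 g(26,6)=3749460 g(26,8)=2466750 g(26,10)=1332045 g(26,12)=592020 g(26,14)=215280 g(26,16)=63180 g(26,18)=14625 g(26,20)=2574 g(26,22)=324 g(26,24)=26 g(26,26)=1
t=27: g(27,-1)=2674440 g(27,1)=7020405 g(27,3)=8947575 g(27,5)=8351070 g(27,7)=6216210 g(27,9)=3798795 g(27,11)=1924065 g(27,13)=807300 g(27,15)=278460 g(27,17)=77805 g(27,19)=17199 g(27,21)=2898 g(27,23)=350 g(27,25)=27 g(27,27)=1
t=28: g(28,0)=9694845 g(28,2)=15967980 g(28,4)=17298645 g(28,6)=14567280 g(28,8)=10015005 g(28,10)=5722860 g(28,12)=2731365 g(28,14)=1085760 g(28,16)=356265 g(28,18)=95004 g(28,20)=20097 g(28,22)=3248 g(28,24)=377 g(28,26)=28 g(28,28)=1
t=29: g(29,-1)=9694845 g(29,1)=25662825 g(29,3)=33266625 g(29,5)=31865925 g(29,7)=24582285 g(29,9)=15737865 g(29,11)=8454225 g(29,13)=3817125 g(29,15)=1442025 g(29,17)=451269 g(29,19)=115101 g(29,21)=23345 g(29,23)=3625 g(29,25)=405 g(29,27)=29 g(29,29)=1
t=30: g(30,0)=35357670 g(30,2)=58929450 g(30,4)=65132550 g(30,6)=56448210 g(30,8)=40320150 g(30,10)=24192090 g(30,12)=12271350 g(30,14)=5259150 g(30,16)=1893294 g(30,18)=566370 g(30,20)=138446 g(30,22)=26970 g(30,24)=4030 g(30,26)=434 g(30,28)=30 g(30,30)=1
Paths never hitting -2: Σ_s g(30,s) = 300540195
Paths hitting -2: 2^30 - 300540195 = 773201629
P = 773201629/1073741824 = 773201629/1073741824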